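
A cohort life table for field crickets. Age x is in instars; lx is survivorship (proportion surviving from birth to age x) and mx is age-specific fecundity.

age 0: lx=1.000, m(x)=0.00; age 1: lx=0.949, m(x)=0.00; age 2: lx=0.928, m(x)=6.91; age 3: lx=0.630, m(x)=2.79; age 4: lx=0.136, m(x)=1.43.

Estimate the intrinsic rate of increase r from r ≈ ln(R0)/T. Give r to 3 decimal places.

R0 = Σ lx·mx = 0 + 0 + 6.41248 + 1.7577 + 0.19448 = 8.36466
Σ x·lx·mx = 18.87598; T = 18.87598/8.36466 = 2.25663…
r ≈ ln(R0)/T = ln(8.36466)/2.25663… = 0.94123… → 0.941

0.941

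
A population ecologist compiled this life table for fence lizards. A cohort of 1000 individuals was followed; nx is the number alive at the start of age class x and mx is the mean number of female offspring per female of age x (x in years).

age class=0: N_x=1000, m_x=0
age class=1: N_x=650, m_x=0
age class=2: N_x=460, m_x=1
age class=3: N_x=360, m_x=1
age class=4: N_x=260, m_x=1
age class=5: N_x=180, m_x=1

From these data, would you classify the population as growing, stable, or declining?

growing

lx = nx/n0 = nx/1000: 1, 0.65, 0.46, 0.36, 0.26, 0.18
R0 = Σ lx·mx = 0 + 0 + 0.46 + 0.36 + 0.26 + 0.18 = 1.26
R0 > 1, so the population is growing.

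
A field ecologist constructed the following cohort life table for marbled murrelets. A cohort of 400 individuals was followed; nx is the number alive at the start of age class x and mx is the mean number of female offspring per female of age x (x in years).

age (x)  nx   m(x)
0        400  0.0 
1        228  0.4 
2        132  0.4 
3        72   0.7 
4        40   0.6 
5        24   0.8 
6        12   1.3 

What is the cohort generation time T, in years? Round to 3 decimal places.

2.502

lx = nx/n0 = nx/400: 1, 0.57, 0.33, 0.18, 0.1, 0.06, 0.03
lx·mx: 0, 0.228, 0.132, 0.126, 0.06, 0.048, 0.039 → R0 = 0.633
x·lx·mx: 0, 0.228, 0.264, 0.378, 0.24, 0.24, 0.234 → Σ = 1.584
T = 1.584 / 0.633 = 2.50237… → 2.502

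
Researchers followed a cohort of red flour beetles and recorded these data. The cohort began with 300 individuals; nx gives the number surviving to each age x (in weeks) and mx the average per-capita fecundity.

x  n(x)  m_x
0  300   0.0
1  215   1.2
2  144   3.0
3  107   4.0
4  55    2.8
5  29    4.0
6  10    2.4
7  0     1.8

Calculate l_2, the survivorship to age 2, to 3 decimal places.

l_2 = n_2/n_0 = 144/300 = 0.48 → 0.480

0.480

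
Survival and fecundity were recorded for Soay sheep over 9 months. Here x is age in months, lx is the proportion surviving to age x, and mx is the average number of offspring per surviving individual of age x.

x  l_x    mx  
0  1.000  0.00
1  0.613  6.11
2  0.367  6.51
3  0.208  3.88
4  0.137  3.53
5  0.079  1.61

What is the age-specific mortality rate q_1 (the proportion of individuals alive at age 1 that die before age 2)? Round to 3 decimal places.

q_1 = (l_1 − l_2) / l_1 = (0.613 − 0.367) / 0.613
     = 0.246 / 0.613 = 0.401305… → 0.401

0.401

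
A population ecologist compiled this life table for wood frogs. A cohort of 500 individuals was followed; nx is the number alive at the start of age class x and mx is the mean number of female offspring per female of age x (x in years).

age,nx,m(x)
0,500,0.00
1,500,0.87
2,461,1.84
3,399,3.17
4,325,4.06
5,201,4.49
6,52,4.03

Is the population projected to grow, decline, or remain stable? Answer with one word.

growing

lx = nx/n0 = nx/500: 1, 1, 0.922, 0.798, 0.65, 0.402, 0.104
R0 = Σ lx·mx = 0 + 0.87 + 1.69648 + 2.52966 + 2.639 + 1.80498 + 0.41912 = 9.95924
R0 > 1, so the population is growing.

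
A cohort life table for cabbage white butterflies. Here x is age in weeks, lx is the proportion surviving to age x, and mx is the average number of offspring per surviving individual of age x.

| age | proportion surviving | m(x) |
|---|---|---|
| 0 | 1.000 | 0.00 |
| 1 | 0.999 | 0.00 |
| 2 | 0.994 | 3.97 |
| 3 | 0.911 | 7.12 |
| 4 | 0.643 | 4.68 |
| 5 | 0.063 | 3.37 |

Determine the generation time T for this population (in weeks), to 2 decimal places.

2.96

lx·mx: 0, 0, 3.94618, 6.48632, 3.00924, 0.21231 → R0 = 13.65405
x·lx·mx: 0, 0, 7.89236, 19.45896, 12.03696, 1.06155 → Σ = 40.44983
T = 40.44983 / 13.65405 = 2.962479… → 2.96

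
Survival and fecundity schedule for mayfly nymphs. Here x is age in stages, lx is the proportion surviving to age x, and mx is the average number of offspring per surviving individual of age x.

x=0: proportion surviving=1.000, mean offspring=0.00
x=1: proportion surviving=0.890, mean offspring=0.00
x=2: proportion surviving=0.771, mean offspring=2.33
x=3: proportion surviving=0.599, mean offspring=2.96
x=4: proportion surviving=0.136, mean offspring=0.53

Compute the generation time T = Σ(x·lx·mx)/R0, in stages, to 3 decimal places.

lx·mx: 0, 0, 1.79643, 1.77304, 0.07208 → R0 = 3.64155
x·lx·mx: 0, 0, 3.59286, 5.31912, 0.28832 → Σ = 9.2003
T = 9.2003 / 3.64155 = 2.526479… → 2.526

2.526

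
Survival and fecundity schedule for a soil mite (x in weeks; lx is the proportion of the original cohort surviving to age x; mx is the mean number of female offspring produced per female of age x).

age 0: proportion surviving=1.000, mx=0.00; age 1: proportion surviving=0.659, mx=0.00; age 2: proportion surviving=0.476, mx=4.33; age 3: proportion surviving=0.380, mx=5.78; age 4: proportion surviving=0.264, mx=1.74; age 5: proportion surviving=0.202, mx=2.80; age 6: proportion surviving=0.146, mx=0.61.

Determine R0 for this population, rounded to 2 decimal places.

5.37

lx·mx by age: 0, 0, 2.06108, 2.1964, 0.45936, 0.5656, 0.08906
R0 = Σ lx·mx = 5.3715 → 5.37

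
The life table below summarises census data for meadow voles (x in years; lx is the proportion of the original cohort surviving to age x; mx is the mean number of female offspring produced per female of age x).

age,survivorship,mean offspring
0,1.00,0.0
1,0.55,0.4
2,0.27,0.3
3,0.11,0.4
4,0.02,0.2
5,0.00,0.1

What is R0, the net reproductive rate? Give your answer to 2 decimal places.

lx·mx by age: 0, 0.22, 0.081, 0.044, 0.004, 0
R0 = Σ lx·mx = 0.349 → 0.35

0.35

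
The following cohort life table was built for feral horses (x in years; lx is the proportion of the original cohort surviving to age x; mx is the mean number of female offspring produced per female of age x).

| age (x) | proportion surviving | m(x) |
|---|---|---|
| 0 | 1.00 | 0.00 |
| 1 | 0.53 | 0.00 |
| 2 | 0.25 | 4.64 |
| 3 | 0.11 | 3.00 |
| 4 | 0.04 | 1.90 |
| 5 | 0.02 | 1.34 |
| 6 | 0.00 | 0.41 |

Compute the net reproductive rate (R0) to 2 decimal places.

1.59

lx·mx by age: 0, 0, 1.16, 0.33, 0.076, 0.0268, 0
R0 = Σ lx·mx = 1.5928 → 1.59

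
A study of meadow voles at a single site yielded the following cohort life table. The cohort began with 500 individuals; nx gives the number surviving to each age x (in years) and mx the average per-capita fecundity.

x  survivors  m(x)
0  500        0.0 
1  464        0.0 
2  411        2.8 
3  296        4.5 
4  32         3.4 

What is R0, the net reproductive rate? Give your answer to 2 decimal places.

lx = nx/n0 = nx/500: 1, 0.928, 0.822, 0.592, 0.064
lx·mx by age: 0, 0, 2.3016, 2.664, 0.2176
R0 = Σ lx·mx = 5.1832 → 5.18

5.18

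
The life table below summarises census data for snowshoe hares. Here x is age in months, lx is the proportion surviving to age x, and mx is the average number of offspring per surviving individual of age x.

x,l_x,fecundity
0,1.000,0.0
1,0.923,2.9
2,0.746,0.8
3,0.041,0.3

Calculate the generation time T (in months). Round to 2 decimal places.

lx·mx: 0, 2.6767, 0.5968, 0.0123 → R0 = 3.2858
x·lx·mx: 0, 2.6767, 1.1936, 0.0369 → Σ = 3.9072
T = 3.9072 / 3.2858 = 1.189117… → 1.19

1.19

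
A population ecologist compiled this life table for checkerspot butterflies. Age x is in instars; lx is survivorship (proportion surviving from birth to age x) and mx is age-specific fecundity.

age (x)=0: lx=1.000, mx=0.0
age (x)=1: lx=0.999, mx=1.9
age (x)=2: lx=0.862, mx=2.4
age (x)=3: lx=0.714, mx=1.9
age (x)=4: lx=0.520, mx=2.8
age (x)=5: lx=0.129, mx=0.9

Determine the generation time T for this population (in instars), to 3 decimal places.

2.394

lx·mx: 0, 1.8981, 2.0688, 1.3566, 1.456, 0.1161 → R0 = 6.8956
x·lx·mx: 0, 1.8981, 4.1376, 4.0698, 5.824, 0.5805 → Σ = 16.51
T = 16.51 / 6.8956 = 2.39428… → 2.394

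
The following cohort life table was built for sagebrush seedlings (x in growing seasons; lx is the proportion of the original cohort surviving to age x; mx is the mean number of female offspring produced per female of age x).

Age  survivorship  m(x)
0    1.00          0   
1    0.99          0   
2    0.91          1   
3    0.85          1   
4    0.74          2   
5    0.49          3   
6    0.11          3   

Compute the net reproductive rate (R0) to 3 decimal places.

5.040

lx·mx by age: 0, 0, 0.91, 0.85, 1.48, 1.47, 0.33
R0 = Σ lx·mx = 5.04 → 5.040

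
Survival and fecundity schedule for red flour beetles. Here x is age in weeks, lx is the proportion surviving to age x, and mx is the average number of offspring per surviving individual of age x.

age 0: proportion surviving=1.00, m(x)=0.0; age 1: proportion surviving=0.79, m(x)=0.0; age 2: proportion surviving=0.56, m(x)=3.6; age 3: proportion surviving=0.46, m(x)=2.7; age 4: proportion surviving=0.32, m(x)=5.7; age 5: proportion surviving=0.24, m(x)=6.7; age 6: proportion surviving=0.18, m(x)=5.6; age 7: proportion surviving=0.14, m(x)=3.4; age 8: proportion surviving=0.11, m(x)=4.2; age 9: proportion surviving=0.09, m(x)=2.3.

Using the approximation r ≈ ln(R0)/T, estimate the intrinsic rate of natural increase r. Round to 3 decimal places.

R0 = Σ lx·mx = 0 + 0 + 2.016 + 1.242 + 1.824 + 1.608 + 1.008 + 0.476 + 0.462 + 0.207 = 8.843
Σ x·lx·mx = 38.033; T = 38.033/8.843 = 4.30092…
r ≈ ln(R0)/T = ln(8.843)/4.30092… = 0.50678… → 0.507

0.507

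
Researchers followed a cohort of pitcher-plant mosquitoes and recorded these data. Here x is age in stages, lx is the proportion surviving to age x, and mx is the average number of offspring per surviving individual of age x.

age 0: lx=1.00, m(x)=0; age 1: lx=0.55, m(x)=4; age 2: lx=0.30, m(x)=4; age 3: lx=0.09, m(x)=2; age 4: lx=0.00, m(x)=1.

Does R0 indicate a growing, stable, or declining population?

R0 = Σ lx·mx = 0 + 2.2 + 1.2 + 0.18 + 0 = 3.58
R0 > 1, so the population is growing.

growing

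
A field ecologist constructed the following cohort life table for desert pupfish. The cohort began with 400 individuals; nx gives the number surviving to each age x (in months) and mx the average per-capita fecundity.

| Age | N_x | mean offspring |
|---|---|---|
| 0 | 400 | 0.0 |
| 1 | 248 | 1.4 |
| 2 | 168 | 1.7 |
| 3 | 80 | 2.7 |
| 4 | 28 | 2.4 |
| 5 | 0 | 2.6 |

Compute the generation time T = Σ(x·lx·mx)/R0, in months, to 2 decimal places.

2.00

lx = nx/n0 = nx/400: 1, 0.62, 0.42, 0.2, 0.07, 0
lx·mx: 0, 0.868, 0.714, 0.54, 0.168, 0 → R0 = 2.29
x·lx·mx: 0, 0.868, 1.428, 1.62, 0.672, 0 → Σ = 4.588
T = 4.588 / 2.29 = 2.003493… → 2.00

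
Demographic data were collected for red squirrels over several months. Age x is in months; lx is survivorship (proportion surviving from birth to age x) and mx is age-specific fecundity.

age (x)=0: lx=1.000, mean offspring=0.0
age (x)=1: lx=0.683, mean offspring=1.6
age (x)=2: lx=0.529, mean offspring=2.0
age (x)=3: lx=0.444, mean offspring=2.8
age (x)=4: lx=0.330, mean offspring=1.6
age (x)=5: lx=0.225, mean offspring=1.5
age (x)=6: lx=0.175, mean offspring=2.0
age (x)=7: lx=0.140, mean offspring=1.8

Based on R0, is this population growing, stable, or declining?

R0 = Σ lx·mx = 0 + 1.0928 + 1.058 + 1.2432 + 0.528 + 0.3375 + 0.35 + 0.252 = 4.8615
R0 > 1, so the population is growing.

growing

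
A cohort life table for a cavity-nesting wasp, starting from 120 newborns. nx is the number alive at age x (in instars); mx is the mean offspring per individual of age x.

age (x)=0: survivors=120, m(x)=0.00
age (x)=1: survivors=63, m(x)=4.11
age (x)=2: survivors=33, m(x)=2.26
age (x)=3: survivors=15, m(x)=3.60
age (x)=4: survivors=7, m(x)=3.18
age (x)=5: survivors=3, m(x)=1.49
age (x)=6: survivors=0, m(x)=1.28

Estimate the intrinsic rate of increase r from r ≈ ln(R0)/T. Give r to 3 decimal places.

lx = nx/n0 = nx/120: 1, 0.525, 0.275, 0.125, 0.05833…, 0.025, 0
R0 = Σ lx·mx = 0 + 2.15775 + 0.6215 + 0.45 + 0.1855… + 0.03725 + 0 = 3.452…
Σ x·lx·mx = 5.679…; T = 5.679…/3.452… = 1.64513…
r ≈ ln(R0)/T = ln(3.452…)/1.64513… = 0.7531… → 0.753

0.753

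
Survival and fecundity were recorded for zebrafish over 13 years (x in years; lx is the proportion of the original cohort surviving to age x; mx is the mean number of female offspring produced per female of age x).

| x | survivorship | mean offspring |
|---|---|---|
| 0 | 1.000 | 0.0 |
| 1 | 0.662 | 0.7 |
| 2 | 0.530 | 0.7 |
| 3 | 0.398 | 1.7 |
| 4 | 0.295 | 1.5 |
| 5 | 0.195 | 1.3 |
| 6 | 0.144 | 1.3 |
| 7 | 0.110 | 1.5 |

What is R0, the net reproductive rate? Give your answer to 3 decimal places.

2.559

lx·mx by age: 0, 0.4634, 0.371, 0.6766, 0.4425, 0.2535, 0.1872, 0.165
R0 = Σ lx·mx = 2.5592 → 2.559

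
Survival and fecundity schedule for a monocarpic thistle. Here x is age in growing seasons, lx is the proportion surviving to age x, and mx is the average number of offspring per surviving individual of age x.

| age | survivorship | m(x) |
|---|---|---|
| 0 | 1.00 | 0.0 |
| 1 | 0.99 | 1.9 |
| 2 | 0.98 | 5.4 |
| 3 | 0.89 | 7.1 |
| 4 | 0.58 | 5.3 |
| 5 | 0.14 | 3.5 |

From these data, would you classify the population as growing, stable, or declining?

R0 = Σ lx·mx = 0 + 1.881 + 5.292 + 6.319 + 3.074 + 0.49 = 17.056
R0 > 1, so the population is growing.

growing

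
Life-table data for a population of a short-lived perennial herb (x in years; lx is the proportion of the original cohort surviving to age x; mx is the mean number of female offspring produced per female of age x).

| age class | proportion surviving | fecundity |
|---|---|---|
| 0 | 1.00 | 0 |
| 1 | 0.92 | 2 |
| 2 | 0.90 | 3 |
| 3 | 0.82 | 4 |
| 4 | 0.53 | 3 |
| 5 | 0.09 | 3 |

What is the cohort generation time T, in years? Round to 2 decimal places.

2.56

lx·mx: 0, 1.84, 2.7, 3.28, 1.59, 0.27 → R0 = 9.68
x·lx·mx: 0, 1.84, 5.4, 9.84, 6.36, 1.35 → Σ = 24.79
T = 24.79 / 9.68 = 2.56095… → 2.56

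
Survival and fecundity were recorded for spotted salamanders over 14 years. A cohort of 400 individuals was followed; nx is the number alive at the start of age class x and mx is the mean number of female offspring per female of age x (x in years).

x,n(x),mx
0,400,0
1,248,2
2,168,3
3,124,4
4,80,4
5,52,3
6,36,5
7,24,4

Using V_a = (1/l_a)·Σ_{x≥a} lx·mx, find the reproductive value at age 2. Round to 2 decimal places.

10.43

lx = nx/n0 = nx/400: 1, 0.62, 0.42, 0.31, 0.2, 0.13, 0.09, 0.06
lx·mx for x ≥ 2: 1.26, 1.24, 0.8, 0.39, 0.45, 0.24 → sum = 4.38
V_2 = 4.38 / l_2 = 4.38 / 0.42 = 10.428571… → 10.43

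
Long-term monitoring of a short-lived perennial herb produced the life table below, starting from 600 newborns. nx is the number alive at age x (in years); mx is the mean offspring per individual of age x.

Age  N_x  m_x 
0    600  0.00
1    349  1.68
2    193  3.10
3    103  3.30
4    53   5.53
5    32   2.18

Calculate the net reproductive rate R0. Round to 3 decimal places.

3.146

lx = nx/n0 = nx/600: 1, 0.58167…, 0.32167…, 0.17167…, 0.08833…, 0.05333…
lx·mx by age: 0, 0.9772…, 0.997167…, 0.5665…, 0.488483…, 0.116267…
R0 = Σ lx·mx = 3.145617… → 3.146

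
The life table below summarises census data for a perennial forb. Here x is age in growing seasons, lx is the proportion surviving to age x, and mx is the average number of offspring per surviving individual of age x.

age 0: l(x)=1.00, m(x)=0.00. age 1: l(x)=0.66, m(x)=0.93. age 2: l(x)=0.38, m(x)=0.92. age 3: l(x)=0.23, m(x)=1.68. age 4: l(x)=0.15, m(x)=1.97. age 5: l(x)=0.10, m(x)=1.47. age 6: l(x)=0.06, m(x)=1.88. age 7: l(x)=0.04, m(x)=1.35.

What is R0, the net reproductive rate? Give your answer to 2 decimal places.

1.96

lx·mx by age: 0, 0.6138, 0.3496, 0.3864, 0.2955, 0.147, 0.1128, 0.054
R0 = Σ lx·mx = 1.9591 → 1.96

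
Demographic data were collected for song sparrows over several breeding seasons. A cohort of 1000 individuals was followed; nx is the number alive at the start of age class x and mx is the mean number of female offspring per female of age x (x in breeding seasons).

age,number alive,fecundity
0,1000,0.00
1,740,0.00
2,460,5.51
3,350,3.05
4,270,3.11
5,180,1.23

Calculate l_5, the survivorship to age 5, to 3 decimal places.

l_5 = n_5/n_0 = 180/1000 = 0.18 → 0.180

0.180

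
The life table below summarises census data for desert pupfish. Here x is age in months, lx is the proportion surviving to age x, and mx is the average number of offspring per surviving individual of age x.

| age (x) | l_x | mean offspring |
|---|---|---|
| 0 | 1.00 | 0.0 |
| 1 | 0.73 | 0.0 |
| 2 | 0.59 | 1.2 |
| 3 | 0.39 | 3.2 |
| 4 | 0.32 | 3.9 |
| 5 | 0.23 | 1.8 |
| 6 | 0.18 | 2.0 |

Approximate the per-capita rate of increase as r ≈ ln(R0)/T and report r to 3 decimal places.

0.382

R0 = Σ lx·mx = 0 + 0 + 0.708 + 1.248 + 1.248 + 0.414 + 0.36 = 3.978
Σ x·lx·mx = 14.382; T = 14.382/3.978 = 3.61538…
r ≈ ln(R0)/T = ln(3.978)/3.61538… = 0.38192… → 0.382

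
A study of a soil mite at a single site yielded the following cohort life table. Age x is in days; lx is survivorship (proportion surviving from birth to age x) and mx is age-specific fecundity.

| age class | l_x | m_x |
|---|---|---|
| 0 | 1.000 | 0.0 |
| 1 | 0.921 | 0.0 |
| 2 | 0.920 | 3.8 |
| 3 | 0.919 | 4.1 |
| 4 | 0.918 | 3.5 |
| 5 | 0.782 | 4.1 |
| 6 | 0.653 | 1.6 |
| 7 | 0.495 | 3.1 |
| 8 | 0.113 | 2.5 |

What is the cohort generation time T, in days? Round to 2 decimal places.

lx·mx: 0, 0, 3.496, 3.7679, 3.213, 3.2062, 1.0448, 1.5345, 0.2825 → R0 = 16.5449
x·lx·mx: 0, 0, 6.992, 11.3037, 12.852, 16.031, 6.2688, 10.7415, 2.26 → Σ = 66.449
T = 66.449 / 16.5449 = 4.016283… → 4.02

4.02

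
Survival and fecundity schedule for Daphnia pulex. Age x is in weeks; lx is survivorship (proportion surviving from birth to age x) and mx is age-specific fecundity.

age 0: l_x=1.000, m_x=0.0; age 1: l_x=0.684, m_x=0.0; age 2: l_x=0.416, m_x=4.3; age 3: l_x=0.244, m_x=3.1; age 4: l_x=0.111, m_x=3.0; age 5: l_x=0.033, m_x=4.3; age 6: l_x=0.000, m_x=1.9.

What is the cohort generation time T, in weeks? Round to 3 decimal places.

2.612

lx·mx: 0, 0, 1.7888, 0.7564, 0.333, 0.1419, 0 → R0 = 3.0201
x·lx·mx: 0, 0, 3.5776, 2.2692, 1.332, 0.7095, 0 → Σ = 7.8883
T = 7.8883 / 3.0201 = 2.611933… → 2.612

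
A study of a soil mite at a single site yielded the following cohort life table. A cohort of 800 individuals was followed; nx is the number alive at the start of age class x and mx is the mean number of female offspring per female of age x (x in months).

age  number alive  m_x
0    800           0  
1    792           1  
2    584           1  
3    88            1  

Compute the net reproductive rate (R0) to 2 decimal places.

lx = nx/n0 = nx/800: 1, 0.99, 0.73, 0.11
lx·mx by age: 0, 0.99, 0.73, 0.11
R0 = Σ lx·mx = 1.83 → 1.83

1.83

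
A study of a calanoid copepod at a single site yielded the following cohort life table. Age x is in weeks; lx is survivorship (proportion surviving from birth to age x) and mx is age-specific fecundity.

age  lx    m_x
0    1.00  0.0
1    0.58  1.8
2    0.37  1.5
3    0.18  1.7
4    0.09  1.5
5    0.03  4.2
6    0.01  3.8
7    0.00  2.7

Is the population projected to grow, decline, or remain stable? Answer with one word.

growing

R0 = Σ lx·mx = 0 + 1.044 + 0.555 + 0.306 + 0.135 + 0.126 + 0.038 + 0 = 2.204
R0 > 1, so the population is growing.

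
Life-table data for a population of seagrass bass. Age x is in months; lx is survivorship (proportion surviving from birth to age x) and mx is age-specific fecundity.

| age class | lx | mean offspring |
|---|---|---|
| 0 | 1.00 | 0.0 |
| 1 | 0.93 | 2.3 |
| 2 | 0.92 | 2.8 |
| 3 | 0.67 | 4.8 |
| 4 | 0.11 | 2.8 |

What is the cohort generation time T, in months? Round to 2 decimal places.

lx·mx: 0, 2.139, 2.576, 3.216, 0.308 → R0 = 8.239
x·lx·mx: 0, 2.139, 5.152, 9.648, 1.232 → Σ = 18.171
T = 18.171 / 8.239 = 2.205486… → 2.21

2.21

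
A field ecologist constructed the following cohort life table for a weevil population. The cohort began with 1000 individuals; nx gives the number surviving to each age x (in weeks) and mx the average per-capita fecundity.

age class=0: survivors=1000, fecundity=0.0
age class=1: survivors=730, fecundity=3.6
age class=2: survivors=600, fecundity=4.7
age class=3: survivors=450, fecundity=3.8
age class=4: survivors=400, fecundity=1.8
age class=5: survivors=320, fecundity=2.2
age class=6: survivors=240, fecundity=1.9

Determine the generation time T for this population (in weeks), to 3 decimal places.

lx = nx/n0 = nx/1000: 1, 0.73, 0.6, 0.45, 0.4, 0.32, 0.24
lx·mx: 0, 2.628, 2.82, 1.71, 0.72, 0.704, 0.456 → R0 = 9.038
x·lx·mx: 0, 2.628, 5.64, 5.13, 2.88, 3.52, 2.736 → Σ = 22.534
T = 22.534 / 9.038 = 2.493251… → 2.493

2.493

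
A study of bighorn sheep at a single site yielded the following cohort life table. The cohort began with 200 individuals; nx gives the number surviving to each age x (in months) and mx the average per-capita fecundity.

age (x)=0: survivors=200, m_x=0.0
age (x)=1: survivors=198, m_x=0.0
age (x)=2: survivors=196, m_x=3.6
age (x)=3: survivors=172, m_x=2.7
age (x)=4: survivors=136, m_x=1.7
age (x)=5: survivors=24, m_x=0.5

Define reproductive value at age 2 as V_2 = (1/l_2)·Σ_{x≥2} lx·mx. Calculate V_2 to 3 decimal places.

7.210

lx = nx/n0 = nx/200: 1, 0.99, 0.98, 0.86, 0.68, 0.12
lx·mx for x ≥ 2: 3.528, 2.322, 1.156, 0.06 → sum = 7.066
V_2 = 7.066 / l_2 = 7.066 / 0.98 = 7.210204… → 7.210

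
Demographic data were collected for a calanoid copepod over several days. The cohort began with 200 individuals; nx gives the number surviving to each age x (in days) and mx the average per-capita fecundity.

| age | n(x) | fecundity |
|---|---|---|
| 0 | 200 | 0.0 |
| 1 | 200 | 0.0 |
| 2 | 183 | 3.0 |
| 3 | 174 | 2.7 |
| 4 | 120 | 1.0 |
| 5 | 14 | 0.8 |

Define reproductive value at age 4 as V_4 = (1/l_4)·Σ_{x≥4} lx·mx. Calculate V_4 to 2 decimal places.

1.09

lx = nx/n0 = nx/200: 1, 1, 0.915, 0.87, 0.6, 0.07
lx·mx for x ≥ 4: 0.6, 0.056 → sum = 0.656
V_4 = 0.656 / l_4 = 0.656 / 0.6 = 1.093333… → 1.09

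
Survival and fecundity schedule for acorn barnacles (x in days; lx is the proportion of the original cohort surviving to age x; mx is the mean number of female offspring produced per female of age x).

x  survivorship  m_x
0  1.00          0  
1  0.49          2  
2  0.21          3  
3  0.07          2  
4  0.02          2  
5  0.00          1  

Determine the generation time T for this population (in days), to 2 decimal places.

1.58

lx·mx: 0, 0.98, 0.63, 0.14, 0.04, 0 → R0 = 1.79
x·lx·mx: 0, 0.98, 1.26, 0.42, 0.16, 0 → Σ = 2.82
T = 2.82 / 1.79 = 1.575419… → 1.58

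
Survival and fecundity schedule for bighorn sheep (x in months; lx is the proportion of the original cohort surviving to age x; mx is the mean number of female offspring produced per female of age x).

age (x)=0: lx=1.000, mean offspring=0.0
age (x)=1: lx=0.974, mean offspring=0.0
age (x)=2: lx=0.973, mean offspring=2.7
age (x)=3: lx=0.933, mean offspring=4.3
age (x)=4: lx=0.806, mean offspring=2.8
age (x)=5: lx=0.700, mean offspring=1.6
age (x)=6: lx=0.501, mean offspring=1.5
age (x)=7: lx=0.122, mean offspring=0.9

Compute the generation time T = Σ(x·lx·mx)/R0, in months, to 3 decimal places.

lx·mx: 0, 0, 2.6271, 4.0119, 2.2568, 1.12, 0.7515, 0.1098 → R0 = 10.8771
x·lx·mx: 0, 0, 5.2542, 12.0357, 9.0272, 5.6, 4.509, 0.7686 → Σ = 37.1947
T = 37.1947 / 10.8771 = 3.419542… → 3.420

3.420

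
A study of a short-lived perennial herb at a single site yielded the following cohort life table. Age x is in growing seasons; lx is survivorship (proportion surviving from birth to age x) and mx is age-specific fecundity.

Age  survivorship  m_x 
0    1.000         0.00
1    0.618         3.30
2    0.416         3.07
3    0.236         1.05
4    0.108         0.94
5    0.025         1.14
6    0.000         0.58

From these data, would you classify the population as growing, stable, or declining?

R0 = Σ lx·mx = 0 + 2.0394 + 1.27712 + 0.2478 + 0.10152 + 0.0285 + 0 = 3.69434
R0 > 1, so the population is growing.

growing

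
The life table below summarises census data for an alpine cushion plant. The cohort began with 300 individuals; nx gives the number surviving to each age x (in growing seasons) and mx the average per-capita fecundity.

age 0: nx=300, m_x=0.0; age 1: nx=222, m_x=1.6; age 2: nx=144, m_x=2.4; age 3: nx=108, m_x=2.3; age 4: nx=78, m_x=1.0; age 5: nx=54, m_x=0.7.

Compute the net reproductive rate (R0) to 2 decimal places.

3.55

lx = nx/n0 = nx/300: 1, 0.74, 0.48, 0.36, 0.26, 0.18
lx·mx by age: 0, 1.184, 1.152, 0.828, 0.26, 0.126
R0 = Σ lx·mx = 3.55 → 3.55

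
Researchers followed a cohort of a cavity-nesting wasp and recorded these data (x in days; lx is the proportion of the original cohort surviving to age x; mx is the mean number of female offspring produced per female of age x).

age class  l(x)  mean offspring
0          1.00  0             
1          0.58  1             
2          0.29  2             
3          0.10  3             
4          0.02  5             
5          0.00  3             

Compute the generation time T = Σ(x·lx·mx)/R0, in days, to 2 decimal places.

1.95

lx·mx: 0, 0.58, 0.58, 0.3, 0.1, 0 → R0 = 1.56
x·lx·mx: 0, 0.58, 1.16, 0.9, 0.4, 0 → Σ = 3.04
T = 3.04 / 1.56 = 1.948718… → 1.95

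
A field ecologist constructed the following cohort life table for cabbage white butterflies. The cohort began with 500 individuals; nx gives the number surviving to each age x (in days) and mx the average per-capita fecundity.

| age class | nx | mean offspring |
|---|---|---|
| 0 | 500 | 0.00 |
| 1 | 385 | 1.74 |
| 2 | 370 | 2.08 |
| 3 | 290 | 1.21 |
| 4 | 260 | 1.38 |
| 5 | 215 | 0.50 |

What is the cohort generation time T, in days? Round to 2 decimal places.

2.32

lx = nx/n0 = nx/500: 1, 0.77, 0.74, 0.58, 0.52, 0.43
lx·mx: 0, 1.3398, 1.5392, 0.7018, 0.7176, 0.215 → R0 = 4.5134
x·lx·mx: 0, 1.3398, 3.0784, 2.1054, 2.8704, 1.075 → Σ = 10.469
T = 10.469 / 4.5134 = 2.319537… → 2.32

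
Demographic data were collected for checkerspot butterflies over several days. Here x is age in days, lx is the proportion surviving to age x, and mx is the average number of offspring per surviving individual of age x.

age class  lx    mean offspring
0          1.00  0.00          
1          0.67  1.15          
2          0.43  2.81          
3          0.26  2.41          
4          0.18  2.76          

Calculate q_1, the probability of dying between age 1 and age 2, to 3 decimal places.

q_1 = (l_1 − l_2) / l_1 = (0.67 − 0.43) / 0.67
     = 0.24 / 0.67 = 0.358209… → 0.358

0.358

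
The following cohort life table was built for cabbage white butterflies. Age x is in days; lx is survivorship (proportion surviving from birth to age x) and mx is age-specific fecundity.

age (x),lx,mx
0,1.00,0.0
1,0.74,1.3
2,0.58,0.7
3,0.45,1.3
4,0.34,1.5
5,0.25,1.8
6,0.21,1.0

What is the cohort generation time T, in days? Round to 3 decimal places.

lx·mx: 0, 0.962, 0.406, 0.585, 0.51, 0.45, 0.21 → R0 = 3.123
x·lx·mx: 0, 0.962, 0.812, 1.755, 2.04, 2.25, 1.26 → Σ = 9.079
T = 9.079 / 3.123 = 2.907141… → 2.907

2.907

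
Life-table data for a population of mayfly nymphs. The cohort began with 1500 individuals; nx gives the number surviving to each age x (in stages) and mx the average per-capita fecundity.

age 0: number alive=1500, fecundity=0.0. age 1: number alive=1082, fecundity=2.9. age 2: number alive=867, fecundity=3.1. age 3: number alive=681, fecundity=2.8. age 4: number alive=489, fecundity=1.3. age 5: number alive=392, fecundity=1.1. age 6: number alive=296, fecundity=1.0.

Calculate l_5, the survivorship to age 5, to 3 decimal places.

l_5 = n_5/n_0 = 392/1500 = 0.261333… → 0.261

0.261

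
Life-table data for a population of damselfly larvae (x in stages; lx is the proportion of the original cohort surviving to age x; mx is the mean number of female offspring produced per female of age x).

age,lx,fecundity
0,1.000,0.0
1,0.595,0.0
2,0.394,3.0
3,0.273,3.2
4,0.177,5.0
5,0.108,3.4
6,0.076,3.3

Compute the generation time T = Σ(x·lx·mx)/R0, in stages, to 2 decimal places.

lx·mx: 0, 0, 1.182, 0.8736, 0.885, 0.3672, 0.2508 → R0 = 3.5586
x·lx·mx: 0, 0, 2.364, 2.6208, 3.54, 1.836, 1.5048 → Σ = 11.8656
T = 11.8656 / 3.5586 = 3.334345… → 3.33

3.33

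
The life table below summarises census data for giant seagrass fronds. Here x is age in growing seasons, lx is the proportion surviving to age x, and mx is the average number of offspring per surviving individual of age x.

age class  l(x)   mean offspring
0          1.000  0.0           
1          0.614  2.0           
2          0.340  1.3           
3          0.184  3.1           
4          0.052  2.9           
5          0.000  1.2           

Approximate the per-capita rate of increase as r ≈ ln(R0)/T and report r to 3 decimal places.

0.471

R0 = Σ lx·mx = 0 + 1.228 + 0.442 + 0.5704 + 0.1508 + 0 = 2.3912
Σ x·lx·mx = 4.4264; T = 4.4264/2.3912 = 1.85112…
r ≈ ln(R0)/T = ln(2.3912)/1.85112… = 0.47096… → 0.471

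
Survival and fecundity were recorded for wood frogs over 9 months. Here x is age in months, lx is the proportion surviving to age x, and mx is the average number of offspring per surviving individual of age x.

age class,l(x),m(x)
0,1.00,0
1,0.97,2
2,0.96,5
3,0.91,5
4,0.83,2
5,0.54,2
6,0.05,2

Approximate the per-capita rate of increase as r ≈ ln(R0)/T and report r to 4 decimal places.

R0 = Σ lx·mx = 0 + 1.94 + 4.8 + 4.55 + 1.66 + 1.08 + 0.1 = 14.13
Σ x·lx·mx = 37.83; T = 37.83/14.13 = 2.67728…
r ≈ ln(R0)/T = ln(14.13)/2.67728… = 0.989175… → 0.9892

0.9892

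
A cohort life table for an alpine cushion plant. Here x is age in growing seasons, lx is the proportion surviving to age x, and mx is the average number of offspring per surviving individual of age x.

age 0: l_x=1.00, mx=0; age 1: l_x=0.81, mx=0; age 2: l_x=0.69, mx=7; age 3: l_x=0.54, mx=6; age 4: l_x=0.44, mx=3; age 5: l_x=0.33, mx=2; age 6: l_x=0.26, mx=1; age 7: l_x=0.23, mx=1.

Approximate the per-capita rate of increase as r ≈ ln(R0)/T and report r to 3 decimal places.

0.797

R0 = Σ lx·mx = 0 + 0 + 4.83 + 3.24 + 1.32 + 0.66 + 0.26 + 0.23 = 10.54
Σ x·lx·mx = 31.13; T = 31.13/10.54 = 2.95351…
r ≈ ln(R0)/T = ln(10.54)/2.95351… = 0.79742… → 0.797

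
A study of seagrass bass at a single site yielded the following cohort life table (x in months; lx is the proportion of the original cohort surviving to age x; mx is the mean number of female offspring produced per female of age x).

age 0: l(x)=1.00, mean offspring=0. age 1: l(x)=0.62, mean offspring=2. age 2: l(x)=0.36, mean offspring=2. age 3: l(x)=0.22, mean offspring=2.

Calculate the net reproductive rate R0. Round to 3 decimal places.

2.400

lx·mx by age: 0, 1.24, 0.72, 0.44
R0 = Σ lx·mx = 2.4 → 2.400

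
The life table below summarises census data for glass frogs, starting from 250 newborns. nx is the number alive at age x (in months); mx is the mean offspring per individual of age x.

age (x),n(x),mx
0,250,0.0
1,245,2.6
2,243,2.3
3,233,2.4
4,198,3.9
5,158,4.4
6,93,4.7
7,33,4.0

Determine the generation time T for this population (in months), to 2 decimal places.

lx = nx/n0 = nx/250: 1, 0.98, 0.972, 0.932, 0.792, 0.632, 0.372, 0.132
lx·mx: 0, 2.548, 2.2356, 2.2368, 3.0888, 2.7808, 1.7484, 0.528 → R0 = 15.1664
x·lx·mx: 0, 2.548, 4.4712, 6.7104, 12.3552, 13.904, 10.4904, 3.696 → Σ = 54.1752
T = 54.1752 / 15.1664 = 3.572054… → 3.57

3.57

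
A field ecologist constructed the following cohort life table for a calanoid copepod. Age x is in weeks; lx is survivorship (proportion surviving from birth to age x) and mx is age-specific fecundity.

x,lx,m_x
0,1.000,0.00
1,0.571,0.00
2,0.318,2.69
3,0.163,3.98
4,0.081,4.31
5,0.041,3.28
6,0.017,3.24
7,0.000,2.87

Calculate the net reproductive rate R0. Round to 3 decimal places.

2.043

lx·mx by age: 0, 0, 0.85542, 0.64874, 0.34911, 0.13448, 0.05508, 0
R0 = Σ lx·mx = 2.04283 → 2.043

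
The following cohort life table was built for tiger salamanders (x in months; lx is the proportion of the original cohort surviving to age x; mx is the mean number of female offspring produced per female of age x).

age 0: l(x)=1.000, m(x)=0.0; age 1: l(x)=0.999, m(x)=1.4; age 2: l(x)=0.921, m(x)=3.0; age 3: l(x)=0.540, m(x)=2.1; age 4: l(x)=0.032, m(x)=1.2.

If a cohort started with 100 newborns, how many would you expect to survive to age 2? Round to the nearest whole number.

92

Expected survivors = N0 · l_2 = 100 × 0.921 = 92.1 → 92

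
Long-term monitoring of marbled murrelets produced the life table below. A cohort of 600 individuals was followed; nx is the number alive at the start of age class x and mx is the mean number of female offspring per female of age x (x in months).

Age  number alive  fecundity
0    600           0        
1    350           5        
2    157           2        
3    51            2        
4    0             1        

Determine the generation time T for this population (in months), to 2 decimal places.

lx = nx/n0 = nx/600: 1, 0.58333…, 0.26167…, 0.085, 0
lx·mx: 0, 2.916667…, 0.523333…, 0.17, 0 → R0 = 3.61…
x·lx·mx: 0, 2.916667…, 1.046667…, 0.51, 0 → Σ = 4.473333…
T = 4.473333… / 3.61… = 1.239151… → 1.24

1.24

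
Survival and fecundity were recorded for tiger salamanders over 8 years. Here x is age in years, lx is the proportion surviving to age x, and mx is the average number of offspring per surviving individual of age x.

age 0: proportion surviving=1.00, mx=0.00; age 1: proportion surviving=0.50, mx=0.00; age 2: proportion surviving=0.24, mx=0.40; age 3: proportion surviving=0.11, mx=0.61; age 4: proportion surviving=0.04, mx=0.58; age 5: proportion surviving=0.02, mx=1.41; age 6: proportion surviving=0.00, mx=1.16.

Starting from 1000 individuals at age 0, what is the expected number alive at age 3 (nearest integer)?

110

Expected survivors = N0 · l_3 = 1000 × 0.11 = 110 → 110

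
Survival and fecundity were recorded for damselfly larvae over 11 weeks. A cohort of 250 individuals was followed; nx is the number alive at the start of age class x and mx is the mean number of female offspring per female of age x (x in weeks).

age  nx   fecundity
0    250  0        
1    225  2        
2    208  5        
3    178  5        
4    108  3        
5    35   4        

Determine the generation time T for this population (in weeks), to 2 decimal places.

2.53

lx = nx/n0 = nx/250: 1, 0.9, 0.832, 0.712, 0.432, 0.14
lx·mx: 0, 1.8, 4.16, 3.56, 1.296, 0.56 → R0 = 11.376
x·lx·mx: 0, 1.8, 8.32, 10.68, 5.184, 2.8 → Σ = 28.784
T = 28.784 / 11.376 = 2.530239… → 2.53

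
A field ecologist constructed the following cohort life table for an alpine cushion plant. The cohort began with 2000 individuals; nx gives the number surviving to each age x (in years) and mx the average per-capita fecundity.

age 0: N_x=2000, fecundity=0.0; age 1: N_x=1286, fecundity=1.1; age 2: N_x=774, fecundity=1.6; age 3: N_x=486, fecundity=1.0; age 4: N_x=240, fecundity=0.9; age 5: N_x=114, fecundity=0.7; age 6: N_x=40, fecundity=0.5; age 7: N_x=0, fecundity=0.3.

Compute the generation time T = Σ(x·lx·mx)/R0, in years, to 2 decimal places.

1.95

lx = nx/n0 = nx/2000: 1, 0.643, 0.387, 0.243, 0.12, 0.057, 0.02, 0
lx·mx: 0, 0.7073, 0.6192, 0.243, 0.108, 0.0399, 0.01, 0 → R0 = 1.7274
x·lx·mx: 0, 0.7073, 1.2384, 0.729, 0.432, 0.1995, 0.06, 0 → Σ = 3.3662
T = 3.3662 / 1.7274 = 1.948709… → 1.95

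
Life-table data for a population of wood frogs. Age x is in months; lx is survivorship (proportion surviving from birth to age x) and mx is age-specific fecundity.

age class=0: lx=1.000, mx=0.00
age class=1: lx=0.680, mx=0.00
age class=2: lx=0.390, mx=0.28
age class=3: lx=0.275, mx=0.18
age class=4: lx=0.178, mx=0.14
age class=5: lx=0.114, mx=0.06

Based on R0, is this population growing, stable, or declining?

R0 = Σ lx·mx = 0 + 0 + 0.1092 + 0.0495 + 0.02492 + 0.00684 = 0.19046
R0 < 1, so the population is declining.

declining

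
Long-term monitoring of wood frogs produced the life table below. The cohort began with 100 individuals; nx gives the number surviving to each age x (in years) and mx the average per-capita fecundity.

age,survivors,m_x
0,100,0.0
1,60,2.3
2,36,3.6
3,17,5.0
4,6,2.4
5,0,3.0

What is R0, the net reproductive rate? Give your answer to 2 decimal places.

3.67

lx = nx/n0 = nx/100: 1, 0.6, 0.36, 0.17, 0.06, 0
lx·mx by age: 0, 1.38, 1.296, 0.85, 0.144, 0
R0 = Σ lx·mx = 3.67 → 3.67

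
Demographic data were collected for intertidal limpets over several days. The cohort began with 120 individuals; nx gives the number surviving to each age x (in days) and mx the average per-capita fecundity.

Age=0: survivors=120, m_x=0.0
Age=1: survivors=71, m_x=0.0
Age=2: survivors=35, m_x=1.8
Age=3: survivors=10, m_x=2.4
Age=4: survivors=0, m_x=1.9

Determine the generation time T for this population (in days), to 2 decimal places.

lx = nx/n0 = nx/120: 1, 0.59167…, 0.29167…, 0.08333…, 0
lx·mx: 0, 0, 0.525…, 0.2…, 0 → R0 = 0.725…
x·lx·mx: 0, 0, 1.05…, 0.6…, 0 → Σ = 1.65…
T = 1.65… / 0.725… = 2.275862… → 2.28

2.28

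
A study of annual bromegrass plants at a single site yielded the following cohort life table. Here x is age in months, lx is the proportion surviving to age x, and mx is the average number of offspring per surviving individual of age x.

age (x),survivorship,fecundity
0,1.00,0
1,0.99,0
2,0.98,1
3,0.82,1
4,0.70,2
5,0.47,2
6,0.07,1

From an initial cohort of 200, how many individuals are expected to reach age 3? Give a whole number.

Expected survivors = N0 · l_3 = 200 × 0.82 = 164 → 164

164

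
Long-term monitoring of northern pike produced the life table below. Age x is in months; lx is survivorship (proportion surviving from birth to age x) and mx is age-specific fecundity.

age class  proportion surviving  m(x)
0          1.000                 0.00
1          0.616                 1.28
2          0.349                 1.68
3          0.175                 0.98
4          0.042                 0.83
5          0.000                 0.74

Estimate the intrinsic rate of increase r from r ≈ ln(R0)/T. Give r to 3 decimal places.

0.277

R0 = Σ lx·mx = 0 + 0.78848 + 0.58632 + 0.1715 + 0.03486 + 0 = 1.58116
Σ x·lx·mx = 2.61506; T = 2.61506/1.58116 = 1.65389…
r ≈ ln(R0)/T = ln(1.58116)/1.65389… = 0.27702… → 0.277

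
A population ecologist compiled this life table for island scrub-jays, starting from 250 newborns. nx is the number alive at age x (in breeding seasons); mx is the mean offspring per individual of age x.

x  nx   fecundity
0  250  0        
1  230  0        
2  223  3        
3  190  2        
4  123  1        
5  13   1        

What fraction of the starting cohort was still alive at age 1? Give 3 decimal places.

l_1 = n_1/n_0 = 230/250 = 0.92 → 0.920

0.920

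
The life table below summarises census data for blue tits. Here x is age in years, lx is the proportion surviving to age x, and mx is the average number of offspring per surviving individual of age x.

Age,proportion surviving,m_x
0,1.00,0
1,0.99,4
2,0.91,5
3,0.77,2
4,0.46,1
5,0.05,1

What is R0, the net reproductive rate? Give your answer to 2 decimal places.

10.56

lx·mx by age: 0, 3.96, 4.55, 1.54, 0.46, 0.05
R0 = Σ lx·mx = 10.56 → 10.56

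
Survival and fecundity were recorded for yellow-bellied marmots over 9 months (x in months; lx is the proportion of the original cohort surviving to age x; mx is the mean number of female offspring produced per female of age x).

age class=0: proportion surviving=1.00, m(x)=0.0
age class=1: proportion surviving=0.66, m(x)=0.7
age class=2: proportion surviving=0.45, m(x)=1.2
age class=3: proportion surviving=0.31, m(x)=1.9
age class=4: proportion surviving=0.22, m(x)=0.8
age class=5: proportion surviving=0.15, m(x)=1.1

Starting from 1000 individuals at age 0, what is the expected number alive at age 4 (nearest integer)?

Expected survivors = N0 · l_4 = 1000 × 0.22 = 220 → 220

220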